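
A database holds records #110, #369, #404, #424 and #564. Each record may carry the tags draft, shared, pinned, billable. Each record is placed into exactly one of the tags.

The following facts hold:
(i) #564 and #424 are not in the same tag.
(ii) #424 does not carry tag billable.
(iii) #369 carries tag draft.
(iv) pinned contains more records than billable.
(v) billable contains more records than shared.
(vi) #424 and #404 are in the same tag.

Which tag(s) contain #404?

#404: pinned

From (ii): #424 ∉ billable.
From (iii): #369 ∈ draft.
(vi): #404 matches #424: #404 ∉ billable.
Suppose #404 ∈ draft: no assignment then satisfies all the clues, so #404 ∉ draft.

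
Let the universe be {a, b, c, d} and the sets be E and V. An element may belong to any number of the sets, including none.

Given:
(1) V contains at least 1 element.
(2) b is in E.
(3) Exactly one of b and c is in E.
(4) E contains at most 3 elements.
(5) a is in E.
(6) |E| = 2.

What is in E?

From (2): b ∈ E.
From (5): a ∈ E.
(3) (exactly one): c ∉ E.
(6): E already has 2, so the rest are out.

E = {a, b}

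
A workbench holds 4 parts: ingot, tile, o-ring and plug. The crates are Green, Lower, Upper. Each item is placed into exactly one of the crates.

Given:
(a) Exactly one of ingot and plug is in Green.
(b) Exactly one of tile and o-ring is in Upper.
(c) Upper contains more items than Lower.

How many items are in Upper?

2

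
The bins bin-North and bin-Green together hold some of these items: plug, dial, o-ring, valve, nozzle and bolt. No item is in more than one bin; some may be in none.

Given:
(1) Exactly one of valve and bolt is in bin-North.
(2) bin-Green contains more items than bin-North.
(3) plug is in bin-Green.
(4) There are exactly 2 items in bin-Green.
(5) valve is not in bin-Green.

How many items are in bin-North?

1

From (3): plug ∈ bin-Green.
From (5): valve ∉ bin-Green.
Suppose dial ∈ bin-North: no assignment then satisfies all the clues, so dial ∉ bin-North.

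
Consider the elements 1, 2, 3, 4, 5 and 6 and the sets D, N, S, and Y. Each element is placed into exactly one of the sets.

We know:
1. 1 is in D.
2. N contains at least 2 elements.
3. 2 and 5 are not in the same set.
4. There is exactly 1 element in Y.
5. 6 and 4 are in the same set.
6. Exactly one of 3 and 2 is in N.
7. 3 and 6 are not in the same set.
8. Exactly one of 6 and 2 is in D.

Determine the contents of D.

D = {1, 4, 6}

From (1): 1 ∈ D.
Suppose 2 ∈ D: no assignment then satisfies all the clues, so 2 ∉ D.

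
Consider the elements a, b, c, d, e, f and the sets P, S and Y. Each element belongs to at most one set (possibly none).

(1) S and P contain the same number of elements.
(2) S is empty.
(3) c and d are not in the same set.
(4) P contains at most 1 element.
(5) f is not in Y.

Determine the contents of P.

P = {}

From (5): f ∉ Y.
(2): S already has 0, so the rest are out.
Suppose a ∈ P: no assignment then satisfies all the clues, so a ∉ P.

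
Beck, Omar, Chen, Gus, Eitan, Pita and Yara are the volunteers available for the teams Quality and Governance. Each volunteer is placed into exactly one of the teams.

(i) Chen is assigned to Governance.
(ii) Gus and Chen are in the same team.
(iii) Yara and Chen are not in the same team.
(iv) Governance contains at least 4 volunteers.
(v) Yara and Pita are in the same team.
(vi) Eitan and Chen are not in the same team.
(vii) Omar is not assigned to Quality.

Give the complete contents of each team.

Quality = {Eitan, Pita, Yara}; Governance = {Beck, Chen, Gus, Omar}

From (i): Chen ∈ Governance.
From (vii): Omar ∉ Quality.
(ii): Gus matches Chen: Gus ∉ Quality.
(ii): Gus matches Chen: Gus ∈ Governance.
(iii): Yara ∉ Governance.
(v): Pita matches Yara: Pita ∉ Governance.
(vi): Eitan ∉ Governance.
Only one team left: Omar ∈ Governance.
Only one team left: Eitan ∈ Quality.
Only one team left: Pita ∈ Quality.
Only one team left: Yara ∈ Quality.
(iv): only 4 candidates remain for Governance, so all are in.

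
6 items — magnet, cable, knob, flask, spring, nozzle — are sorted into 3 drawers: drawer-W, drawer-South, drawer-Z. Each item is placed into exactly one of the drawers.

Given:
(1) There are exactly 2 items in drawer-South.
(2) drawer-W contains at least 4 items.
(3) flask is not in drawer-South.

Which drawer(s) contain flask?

From (3): flask ∉ drawer-South.
Suppose flask ∉ drawer-W: no assignment then satisfies all the clues, so flask ∈ drawer-W.

flask: drawer-W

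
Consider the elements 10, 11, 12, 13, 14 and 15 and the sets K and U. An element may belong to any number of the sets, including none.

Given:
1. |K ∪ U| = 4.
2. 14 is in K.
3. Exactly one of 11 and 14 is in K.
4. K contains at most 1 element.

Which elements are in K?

K = {14}

From (2): 14 ∈ K.
(3) (exactly one): 11 ∉ K.
(4): K already has 1, so the rest are out.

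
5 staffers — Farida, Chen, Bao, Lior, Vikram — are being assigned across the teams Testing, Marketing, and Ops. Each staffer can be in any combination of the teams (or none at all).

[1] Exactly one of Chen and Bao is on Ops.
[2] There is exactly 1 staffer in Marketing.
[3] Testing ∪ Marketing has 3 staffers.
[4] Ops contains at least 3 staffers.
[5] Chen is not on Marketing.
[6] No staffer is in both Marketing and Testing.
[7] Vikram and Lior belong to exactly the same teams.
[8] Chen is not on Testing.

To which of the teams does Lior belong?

Lior: Ops, Testing

From (5): Chen ∉ Marketing.
From (8): Chen ∉ Testing.
Suppose Lior ∉ Testing: no assignment then satisfies all the clues, so Lior ∈ Testing.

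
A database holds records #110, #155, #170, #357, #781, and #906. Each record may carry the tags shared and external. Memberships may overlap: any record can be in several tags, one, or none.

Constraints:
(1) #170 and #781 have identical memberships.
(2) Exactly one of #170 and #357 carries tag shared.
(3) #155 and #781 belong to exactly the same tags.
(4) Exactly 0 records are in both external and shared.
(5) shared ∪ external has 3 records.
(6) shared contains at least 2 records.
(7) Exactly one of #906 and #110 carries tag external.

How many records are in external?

1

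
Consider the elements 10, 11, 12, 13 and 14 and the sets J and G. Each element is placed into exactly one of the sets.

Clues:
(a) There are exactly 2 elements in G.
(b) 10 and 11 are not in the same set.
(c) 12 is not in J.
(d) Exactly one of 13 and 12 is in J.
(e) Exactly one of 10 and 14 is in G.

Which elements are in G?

From (c): 12 ∉ J.
(d) (exactly one): 13 ∈ J.
Only one set left: 12 ∈ G.
Suppose 10 ∉ G: no assignment then satisfies all the clues, so 10 ∈ G.

G = {10, 12}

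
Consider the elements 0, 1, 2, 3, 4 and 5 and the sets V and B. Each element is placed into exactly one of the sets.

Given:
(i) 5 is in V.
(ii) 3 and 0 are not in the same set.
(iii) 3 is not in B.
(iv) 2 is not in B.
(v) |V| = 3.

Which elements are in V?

V = {2, 3, 5}

From (i): 5 ∈ V.
From (iii): 3 ∉ B.
From (iv): 2 ∉ B.
Only one set left: 2 ∈ V.
Only one set left: 3 ∈ V.
(ii): 0 ∉ V.
(v): V already has 3, so the rest are out.
Only one set left: 0 ∈ B.
Only one set left: 1 ∈ B.
Only one set left: 4 ∈ B.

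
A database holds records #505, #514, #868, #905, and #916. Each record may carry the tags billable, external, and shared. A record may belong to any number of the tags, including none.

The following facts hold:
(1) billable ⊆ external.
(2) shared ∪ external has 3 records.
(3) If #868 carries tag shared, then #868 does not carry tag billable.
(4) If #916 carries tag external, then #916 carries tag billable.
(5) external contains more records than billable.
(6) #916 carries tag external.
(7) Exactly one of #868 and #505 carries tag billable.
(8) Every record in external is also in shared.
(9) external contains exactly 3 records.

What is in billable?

billable = {#505, #916}

From (6): #916 ∈ external.
(4): #916 ∈ billable.
(8) with #916 ∈ external: #916 ∈ shared.
Suppose #505 ∉ billable: no assignment then satisfies all the clues, so #505 ∈ billable.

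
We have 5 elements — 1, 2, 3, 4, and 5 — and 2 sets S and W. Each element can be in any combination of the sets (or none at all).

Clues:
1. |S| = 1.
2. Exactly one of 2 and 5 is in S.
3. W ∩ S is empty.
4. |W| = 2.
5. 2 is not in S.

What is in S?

From (5): 2 ∉ S.
(2) (exactly one): 5 ∈ S.
(3) (disjoint): 5 ∉ W.
(1): S already has 1, so the rest are out.

S = {5}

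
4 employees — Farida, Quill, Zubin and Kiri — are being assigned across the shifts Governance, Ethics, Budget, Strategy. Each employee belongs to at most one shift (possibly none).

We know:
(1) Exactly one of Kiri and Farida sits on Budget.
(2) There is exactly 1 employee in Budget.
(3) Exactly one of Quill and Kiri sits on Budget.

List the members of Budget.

Budget = {Kiri}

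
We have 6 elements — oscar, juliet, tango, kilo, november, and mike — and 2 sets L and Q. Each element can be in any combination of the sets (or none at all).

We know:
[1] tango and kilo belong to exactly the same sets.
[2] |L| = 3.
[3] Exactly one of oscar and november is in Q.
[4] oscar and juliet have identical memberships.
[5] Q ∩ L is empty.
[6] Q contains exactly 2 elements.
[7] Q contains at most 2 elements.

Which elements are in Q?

Q = {juliet, oscar}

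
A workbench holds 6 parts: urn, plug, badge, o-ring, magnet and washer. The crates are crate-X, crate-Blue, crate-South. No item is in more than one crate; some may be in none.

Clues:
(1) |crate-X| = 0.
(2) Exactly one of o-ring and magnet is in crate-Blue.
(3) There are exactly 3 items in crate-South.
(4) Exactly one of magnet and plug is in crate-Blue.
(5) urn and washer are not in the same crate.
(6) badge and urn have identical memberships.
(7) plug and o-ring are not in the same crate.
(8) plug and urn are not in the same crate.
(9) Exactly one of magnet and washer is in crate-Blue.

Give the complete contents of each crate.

(1): crate-X already has 0, so the rest are out.
Suppose urn ∈ crate-Blue: no assignment then satisfies all the clues, so urn ∉ crate-Blue.

crate-X = {}; crate-Blue = {magnet}; crate-South = {badge, o-ring, urn}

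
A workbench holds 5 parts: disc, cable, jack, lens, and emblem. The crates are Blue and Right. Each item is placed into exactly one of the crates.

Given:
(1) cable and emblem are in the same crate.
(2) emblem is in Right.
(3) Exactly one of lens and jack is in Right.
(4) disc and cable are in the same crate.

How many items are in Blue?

1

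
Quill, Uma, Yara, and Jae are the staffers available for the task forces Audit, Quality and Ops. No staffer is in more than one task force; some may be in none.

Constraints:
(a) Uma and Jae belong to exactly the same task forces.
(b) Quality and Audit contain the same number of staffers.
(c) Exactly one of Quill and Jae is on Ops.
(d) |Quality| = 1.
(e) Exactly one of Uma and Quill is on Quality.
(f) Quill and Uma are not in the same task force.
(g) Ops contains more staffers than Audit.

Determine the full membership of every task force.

Audit = {Yara}; Quality = {Quill}; Ops = {Jae, Uma}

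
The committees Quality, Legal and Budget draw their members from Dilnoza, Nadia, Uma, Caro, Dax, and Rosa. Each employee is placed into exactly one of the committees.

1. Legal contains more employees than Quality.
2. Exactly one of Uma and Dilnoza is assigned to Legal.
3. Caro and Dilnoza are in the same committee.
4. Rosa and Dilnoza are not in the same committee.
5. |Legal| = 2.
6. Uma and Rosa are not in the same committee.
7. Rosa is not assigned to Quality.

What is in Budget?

Budget = {Dax, Nadia, Rosa}

From (7): Rosa ∉ Quality.
Suppose Dilnoza ∈ Budget: no assignment then satisfies all the clues, so Dilnoza ∉ Budget.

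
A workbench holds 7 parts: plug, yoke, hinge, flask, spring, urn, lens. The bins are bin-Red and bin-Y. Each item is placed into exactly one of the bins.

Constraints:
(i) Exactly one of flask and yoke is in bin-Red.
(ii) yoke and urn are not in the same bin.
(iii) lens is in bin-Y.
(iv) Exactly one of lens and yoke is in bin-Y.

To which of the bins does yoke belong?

From (iii): lens ∈ bin-Y.
(iv) (exactly one): yoke ∉ bin-Y.
Only one bin left: yoke ∈ bin-Red.
(i) (exactly one): flask ∉ bin-Red.
(ii): urn ∉ bin-Red.
Only one bin left: flask ∈ bin-Y.
Only one bin left: urn ∈ bin-Y.

yoke: bin-Red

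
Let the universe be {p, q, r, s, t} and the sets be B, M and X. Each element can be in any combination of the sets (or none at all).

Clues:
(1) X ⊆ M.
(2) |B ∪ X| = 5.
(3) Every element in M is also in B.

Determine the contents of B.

B = {p, q, r, s, t}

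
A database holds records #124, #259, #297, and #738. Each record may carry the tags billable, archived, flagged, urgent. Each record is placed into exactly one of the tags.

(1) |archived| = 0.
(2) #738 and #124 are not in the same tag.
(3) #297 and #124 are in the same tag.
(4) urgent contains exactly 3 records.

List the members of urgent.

urgent = {#124, #259, #297}

(1): archived already has 0, so the rest are out.
Suppose #124 ∉ urgent: no assignment then satisfies all the clues, so #124 ∈ urgent.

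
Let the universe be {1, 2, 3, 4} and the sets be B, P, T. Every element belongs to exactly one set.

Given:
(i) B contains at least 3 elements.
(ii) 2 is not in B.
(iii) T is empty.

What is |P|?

From (ii): 2 ∉ B.
(i): only 3 candidates remain for B, so all are in.
(iii): T already has 0, so the rest are out.
Only one set left: 2 ∈ P.

1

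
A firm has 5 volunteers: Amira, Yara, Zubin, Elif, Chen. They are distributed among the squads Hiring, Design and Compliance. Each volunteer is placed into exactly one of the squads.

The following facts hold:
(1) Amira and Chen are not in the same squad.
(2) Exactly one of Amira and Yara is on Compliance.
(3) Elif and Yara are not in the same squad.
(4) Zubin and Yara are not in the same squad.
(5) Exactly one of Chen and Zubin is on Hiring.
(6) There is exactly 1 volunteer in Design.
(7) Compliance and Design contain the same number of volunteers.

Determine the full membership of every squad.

Hiring = {Amira, Elif, Zubin}; Design = {Chen}; Compliance = {Yara}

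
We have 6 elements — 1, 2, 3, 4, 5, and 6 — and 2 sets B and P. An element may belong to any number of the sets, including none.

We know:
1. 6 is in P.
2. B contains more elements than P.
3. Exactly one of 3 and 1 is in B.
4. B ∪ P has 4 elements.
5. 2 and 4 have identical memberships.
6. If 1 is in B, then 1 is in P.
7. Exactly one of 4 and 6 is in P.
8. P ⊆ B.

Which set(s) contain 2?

From (1): 6 ∈ P.
(7) (exactly one): 4 ∉ P.
(8) with 6 ∈ P: 6 ∈ B.
(5): 2 matches 4: 2 ∉ P.
Suppose 2 ∉ B: no assignment then satisfies all the clues, so 2 ∈ B.

2: B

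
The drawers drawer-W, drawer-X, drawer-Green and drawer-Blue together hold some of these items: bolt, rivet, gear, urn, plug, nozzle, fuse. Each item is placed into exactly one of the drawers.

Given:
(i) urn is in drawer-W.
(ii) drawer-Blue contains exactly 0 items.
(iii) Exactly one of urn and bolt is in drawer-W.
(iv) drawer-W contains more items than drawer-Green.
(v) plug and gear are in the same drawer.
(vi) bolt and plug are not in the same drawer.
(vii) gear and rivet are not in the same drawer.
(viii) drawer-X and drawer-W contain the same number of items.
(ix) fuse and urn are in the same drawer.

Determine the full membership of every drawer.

drawer-W = {fuse, rivet, urn}; drawer-X = {gear, nozzle, plug}; drawer-Green = {bolt}; drawer-Blue = {}

From (i): urn ∈ drawer-W.
(ii): drawer-Blue already has 0, so the rest are out.
(iii) (exactly one): bolt ∉ drawer-W.
(ix): fuse matches urn: fuse ∈ drawer-W.
Suppose bolt ∈ drawer-X: no assignment then satisfies all the clues, so bolt ∉ drawer-X.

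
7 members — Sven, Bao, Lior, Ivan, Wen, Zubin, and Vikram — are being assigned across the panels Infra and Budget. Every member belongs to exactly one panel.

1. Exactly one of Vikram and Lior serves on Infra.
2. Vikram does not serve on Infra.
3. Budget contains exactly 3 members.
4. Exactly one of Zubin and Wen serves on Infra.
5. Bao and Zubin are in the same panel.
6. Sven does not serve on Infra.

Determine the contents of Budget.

Budget = {Sven, Vikram, Wen}

From (2): Vikram ∉ Infra.
From (6): Sven ∉ Infra.
(1) (exactly one): Lior ∈ Infra.
Only one panel left: Sven ∈ Budget.
Only one panel left: Vikram ∈ Budget.
Suppose Bao ∈ Budget: no assignment then satisfies all the clues, so Bao ∉ Budget.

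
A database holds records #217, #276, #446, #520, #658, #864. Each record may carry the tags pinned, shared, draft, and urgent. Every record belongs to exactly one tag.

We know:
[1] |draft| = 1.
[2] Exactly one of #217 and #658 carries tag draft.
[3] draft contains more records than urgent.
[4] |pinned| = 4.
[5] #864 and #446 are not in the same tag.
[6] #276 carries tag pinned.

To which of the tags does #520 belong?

From (6): #276 ∈ pinned.
Suppose #520 ∉ pinned: no assignment then satisfies all the clues, so #520 ∈ pinned.

#520: pinned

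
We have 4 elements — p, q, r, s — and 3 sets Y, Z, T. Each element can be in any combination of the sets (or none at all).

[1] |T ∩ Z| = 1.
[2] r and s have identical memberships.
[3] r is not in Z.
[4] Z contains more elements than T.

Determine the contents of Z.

From (3): r ∉ Z.
(2): s matches r: s ∉ Z.
Suppose p ∉ Z: no assignment then satisfies all the clues, so p ∈ Z.

Z = {p, q}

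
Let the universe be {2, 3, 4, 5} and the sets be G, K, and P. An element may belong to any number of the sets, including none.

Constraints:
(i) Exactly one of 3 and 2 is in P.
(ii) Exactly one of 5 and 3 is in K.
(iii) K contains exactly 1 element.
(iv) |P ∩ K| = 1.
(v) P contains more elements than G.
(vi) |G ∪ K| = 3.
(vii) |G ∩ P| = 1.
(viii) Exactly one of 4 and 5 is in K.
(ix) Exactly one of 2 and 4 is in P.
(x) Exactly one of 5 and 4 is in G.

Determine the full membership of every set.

G = {2, 4}; K = {5}; P = {3, 4, 5}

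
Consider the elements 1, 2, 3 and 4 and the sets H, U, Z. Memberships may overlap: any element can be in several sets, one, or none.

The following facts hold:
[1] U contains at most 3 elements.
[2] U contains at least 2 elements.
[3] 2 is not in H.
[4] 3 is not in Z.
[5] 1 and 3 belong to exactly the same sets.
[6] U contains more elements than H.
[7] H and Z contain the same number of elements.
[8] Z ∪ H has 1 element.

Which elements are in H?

H = {4}

From (3): 2 ∉ H.
From (4): 3 ∉ Z.
(5): 1 matches 3: 1 ∉ Z.
Suppose 1 ∈ H: no assignment then satisfies all the clues, so 1 ∉ H.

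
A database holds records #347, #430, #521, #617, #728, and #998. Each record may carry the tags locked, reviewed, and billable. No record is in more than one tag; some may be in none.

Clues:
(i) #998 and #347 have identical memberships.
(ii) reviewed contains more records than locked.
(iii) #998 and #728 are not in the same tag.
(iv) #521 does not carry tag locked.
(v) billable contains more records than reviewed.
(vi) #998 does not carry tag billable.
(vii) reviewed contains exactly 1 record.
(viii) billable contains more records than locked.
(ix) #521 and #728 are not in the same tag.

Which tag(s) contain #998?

#998: none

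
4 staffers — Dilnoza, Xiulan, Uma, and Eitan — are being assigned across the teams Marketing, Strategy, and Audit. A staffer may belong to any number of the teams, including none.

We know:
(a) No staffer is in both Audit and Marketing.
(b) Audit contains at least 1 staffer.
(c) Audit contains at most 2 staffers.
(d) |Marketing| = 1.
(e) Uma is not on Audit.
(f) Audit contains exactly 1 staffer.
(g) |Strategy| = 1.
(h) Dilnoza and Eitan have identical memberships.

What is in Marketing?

Marketing = {Uma}

From (e): Uma ∉ Audit.
Suppose Dilnoza ∈ Marketing: no assignment then satisfies all the clues, so Dilnoza ∉ Marketing.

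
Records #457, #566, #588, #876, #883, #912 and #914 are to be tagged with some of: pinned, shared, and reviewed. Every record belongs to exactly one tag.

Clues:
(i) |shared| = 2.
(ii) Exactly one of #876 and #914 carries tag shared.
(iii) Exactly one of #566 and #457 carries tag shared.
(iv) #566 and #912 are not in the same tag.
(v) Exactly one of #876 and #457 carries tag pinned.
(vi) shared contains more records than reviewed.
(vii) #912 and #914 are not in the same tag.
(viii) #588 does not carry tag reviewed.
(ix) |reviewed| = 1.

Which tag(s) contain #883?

From (viii): #588 ∉ reviewed.
Suppose #883 ∉ pinned: no assignment then satisfies all the clues, so #883 ∈ pinned.

#883: pinned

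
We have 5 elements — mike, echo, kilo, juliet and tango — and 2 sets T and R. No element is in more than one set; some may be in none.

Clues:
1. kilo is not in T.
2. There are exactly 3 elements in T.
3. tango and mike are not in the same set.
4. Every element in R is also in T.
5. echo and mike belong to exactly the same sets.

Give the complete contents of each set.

T = {echo, juliet, mike}; R = {}

From (1): kilo ∉ T.
(4) contrapositive: kilo ∉ R.
Suppose mike ∉ T: no assignment then satisfies all the clues, so mike ∈ T.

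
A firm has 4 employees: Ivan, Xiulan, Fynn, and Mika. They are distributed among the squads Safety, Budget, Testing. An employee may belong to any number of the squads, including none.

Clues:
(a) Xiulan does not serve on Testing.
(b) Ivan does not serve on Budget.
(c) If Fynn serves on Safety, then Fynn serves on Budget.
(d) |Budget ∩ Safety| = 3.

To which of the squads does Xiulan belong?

Xiulan: Budget, Safety

From (a): Xiulan ∉ Testing.
From (b): Ivan ∉ Budget.
Suppose Xiulan ∉ Safety: no assignment then satisfies all the clues, so Xiulan ∈ Safety.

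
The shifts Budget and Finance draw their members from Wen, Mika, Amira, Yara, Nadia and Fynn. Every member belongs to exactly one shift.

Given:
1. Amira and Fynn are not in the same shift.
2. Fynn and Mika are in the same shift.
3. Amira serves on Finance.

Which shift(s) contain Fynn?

From (3): Amira ∈ Finance.
(1): Fynn ∉ Finance.
(2): Mika matches Fynn: Mika ∉ Finance.
Only one shift left: Mika ∈ Budget.
Only one shift left: Fynn ∈ Budget.

Fynn: Budget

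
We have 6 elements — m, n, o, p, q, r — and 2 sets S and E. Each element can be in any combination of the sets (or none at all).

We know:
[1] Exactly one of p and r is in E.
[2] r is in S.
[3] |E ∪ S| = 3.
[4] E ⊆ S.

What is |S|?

3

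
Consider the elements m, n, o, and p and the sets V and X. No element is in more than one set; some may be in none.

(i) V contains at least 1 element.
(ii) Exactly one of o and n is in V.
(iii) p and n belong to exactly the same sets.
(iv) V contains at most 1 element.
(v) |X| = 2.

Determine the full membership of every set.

V = {o}; X = {n, p}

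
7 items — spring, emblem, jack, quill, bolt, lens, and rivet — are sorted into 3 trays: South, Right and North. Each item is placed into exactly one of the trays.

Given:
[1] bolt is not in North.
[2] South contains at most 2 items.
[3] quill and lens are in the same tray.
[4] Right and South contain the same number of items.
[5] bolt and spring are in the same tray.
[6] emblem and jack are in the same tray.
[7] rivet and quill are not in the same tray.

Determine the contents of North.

From (1): bolt ∉ North.
(5): spring matches bolt: spring ∉ North.
Suppose emblem ∉ North: no assignment then satisfies all the clues, so emblem ∈ North.

North = {emblem, jack, rivet}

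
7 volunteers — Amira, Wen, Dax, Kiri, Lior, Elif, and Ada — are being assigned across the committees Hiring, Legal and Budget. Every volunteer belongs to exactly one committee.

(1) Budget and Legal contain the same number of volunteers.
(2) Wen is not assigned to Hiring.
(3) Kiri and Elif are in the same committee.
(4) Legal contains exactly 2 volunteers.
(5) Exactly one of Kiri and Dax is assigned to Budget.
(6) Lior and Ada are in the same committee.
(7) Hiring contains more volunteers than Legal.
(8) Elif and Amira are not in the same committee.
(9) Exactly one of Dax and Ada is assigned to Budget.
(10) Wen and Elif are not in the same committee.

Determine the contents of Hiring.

From (2): Wen ∉ Hiring.
Suppose Amira ∉ Hiring: no assignment then satisfies all the clues, so Amira ∈ Hiring.

Hiring = {Ada, Amira, Lior}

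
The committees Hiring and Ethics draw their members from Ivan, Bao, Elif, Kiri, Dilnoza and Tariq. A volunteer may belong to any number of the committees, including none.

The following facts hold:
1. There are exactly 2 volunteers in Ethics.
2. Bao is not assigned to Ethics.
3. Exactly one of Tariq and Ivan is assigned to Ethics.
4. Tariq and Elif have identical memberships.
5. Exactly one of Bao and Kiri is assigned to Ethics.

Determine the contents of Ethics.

Ethics = {Ivan, Kiri}

From (2): Bao ∉ Ethics.
(5) (exactly one): Kiri ∈ Ethics.
Suppose Ivan ∉ Ethics: no assignment then satisfies all the clues, so Ivan ∈ Ethics.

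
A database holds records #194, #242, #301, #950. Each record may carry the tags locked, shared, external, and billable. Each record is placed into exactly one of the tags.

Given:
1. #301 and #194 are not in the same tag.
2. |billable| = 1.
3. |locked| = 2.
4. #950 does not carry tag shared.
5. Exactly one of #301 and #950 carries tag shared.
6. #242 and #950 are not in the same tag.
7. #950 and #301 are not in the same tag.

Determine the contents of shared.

shared = {#301}

From (4): #950 ∉ shared.
(5) (exactly one): #301 ∈ shared.
(1): #194 ∉ shared.
Suppose #242 ∈ shared: no assignment then satisfies all the clues, so #242 ∉ shared.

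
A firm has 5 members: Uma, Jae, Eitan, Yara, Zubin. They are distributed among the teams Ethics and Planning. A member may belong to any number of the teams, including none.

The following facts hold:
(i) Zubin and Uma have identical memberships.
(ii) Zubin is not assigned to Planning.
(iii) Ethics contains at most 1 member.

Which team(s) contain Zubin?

From (ii): Zubin ∉ Planning.
(i): Uma matches Zubin: Uma ∉ Planning.
Suppose Zubin ∈ Ethics: no assignment then satisfies all the clues, so Zubin ∉ Ethics.

Zubin: none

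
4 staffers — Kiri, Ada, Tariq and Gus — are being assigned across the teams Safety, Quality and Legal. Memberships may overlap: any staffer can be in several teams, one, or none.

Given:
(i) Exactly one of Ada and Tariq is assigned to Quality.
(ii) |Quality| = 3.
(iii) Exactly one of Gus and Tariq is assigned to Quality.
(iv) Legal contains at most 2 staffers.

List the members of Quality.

Quality = {Ada, Gus, Kiri}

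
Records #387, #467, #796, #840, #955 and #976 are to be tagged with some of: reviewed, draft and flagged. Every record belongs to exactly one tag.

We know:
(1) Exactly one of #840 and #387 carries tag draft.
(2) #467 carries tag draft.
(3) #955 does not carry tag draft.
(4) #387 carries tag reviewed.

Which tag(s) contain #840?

#840: draft

From (2): #467 ∈ draft.
From (3): #955 ∉ draft.
From (4): #387 ∈ reviewed.
(1) (exactly one): #840 ∈ draft.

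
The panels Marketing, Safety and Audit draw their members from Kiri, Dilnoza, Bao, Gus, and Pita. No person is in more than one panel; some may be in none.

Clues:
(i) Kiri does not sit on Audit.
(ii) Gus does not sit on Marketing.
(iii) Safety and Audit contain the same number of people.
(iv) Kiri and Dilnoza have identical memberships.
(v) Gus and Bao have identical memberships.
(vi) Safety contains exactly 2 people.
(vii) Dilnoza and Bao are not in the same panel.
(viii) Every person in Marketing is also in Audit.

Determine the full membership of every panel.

Marketing = {}; Safety = {Dilnoza, Kiri}; Audit = {Bao, Gus}

From (i): Kiri ∉ Audit.
From (ii): Gus ∉ Marketing.
(iv): Dilnoza matches Kiri: Dilnoza ∉ Audit.
(v): Bao matches Gus: Bao ∉ Marketing.
(viii) contrapositive: Kiri ∉ Marketing.
(viii) contrapositive: Dilnoza ∉ Marketing.
Suppose Kiri ∉ Safety: no assignment then satisfies all the clues, so Kiri ∈ Safety.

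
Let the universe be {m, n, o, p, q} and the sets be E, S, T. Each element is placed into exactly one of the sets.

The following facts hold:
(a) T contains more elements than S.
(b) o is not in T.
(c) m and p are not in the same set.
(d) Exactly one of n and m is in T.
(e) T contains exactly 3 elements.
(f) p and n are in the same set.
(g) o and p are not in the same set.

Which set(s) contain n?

n: T

From (b): o ∉ T.
Suppose n ∈ E: no assignment then satisfies all the clues, so n ∉ E.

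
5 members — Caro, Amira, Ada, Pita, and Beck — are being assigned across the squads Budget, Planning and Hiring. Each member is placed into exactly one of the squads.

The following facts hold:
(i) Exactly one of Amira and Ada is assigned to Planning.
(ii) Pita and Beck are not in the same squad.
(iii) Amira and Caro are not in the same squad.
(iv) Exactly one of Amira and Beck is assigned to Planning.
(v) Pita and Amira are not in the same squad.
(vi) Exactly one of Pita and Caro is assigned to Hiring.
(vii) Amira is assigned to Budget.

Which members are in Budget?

From (vii): Amira ∈ Budget.
(i) (exactly one): Ada ∈ Planning.
(iii): Caro ∉ Budget.
(iv) (exactly one): Beck ∈ Planning.
(v): Pita ∉ Budget.
(ii): Pita ∉ Planning.
Only one squad left: Pita ∈ Hiring.
(vi) (exactly one): Caro ∉ Hiring.
Only one squad left: Caro ∈ Planning.

Budget = {Amira}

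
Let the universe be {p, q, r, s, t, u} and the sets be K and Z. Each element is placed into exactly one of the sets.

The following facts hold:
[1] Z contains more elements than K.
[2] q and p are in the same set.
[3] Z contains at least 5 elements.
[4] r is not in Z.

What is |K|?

1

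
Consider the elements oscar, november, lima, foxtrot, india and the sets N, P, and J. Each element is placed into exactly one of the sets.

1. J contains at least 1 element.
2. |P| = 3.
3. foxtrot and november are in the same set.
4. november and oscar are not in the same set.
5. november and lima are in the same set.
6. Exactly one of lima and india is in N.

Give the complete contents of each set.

N = {india}; P = {foxtrot, lima, november}; J = {oscar}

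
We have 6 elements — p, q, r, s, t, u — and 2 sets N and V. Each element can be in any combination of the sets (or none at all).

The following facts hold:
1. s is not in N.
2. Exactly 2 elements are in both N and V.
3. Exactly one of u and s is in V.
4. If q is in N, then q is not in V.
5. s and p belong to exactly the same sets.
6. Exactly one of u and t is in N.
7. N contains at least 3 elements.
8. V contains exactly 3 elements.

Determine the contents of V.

V = {r, t, u}

From (1): s ∉ N.
(5): p matches s: p ∉ N.
Suppose p ∈ V: no assignment then satisfies all the clues, so p ∉ V.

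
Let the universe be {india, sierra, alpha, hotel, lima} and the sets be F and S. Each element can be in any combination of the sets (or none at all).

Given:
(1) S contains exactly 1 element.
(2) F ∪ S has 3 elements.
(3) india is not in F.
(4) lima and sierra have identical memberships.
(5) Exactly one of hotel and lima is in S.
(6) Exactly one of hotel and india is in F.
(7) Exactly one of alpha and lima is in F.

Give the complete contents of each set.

From (3): india ∉ F.
(6) (exactly one): hotel ∈ F.
Suppose india ∈ S: no assignment then satisfies all the clues, so india ∉ S.

F = {hotel, lima, sierra}; S = {hotel}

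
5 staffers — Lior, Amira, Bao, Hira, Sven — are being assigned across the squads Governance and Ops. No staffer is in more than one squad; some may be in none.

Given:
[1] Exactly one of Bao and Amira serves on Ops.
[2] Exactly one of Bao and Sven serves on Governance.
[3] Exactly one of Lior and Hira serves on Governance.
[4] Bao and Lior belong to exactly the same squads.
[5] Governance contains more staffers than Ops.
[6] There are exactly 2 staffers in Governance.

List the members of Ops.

Ops = {Amira}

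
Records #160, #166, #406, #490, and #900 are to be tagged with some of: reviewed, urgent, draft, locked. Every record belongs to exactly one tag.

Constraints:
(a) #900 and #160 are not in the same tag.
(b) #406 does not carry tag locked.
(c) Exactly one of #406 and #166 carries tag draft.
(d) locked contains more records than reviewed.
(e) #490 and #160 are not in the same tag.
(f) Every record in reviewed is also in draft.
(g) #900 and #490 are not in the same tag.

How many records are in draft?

2

From (b): #406 ∉ locked.
Suppose #160 ∈ reviewed: no assignment then satisfies all the clues, so #160 ∉ reviewed.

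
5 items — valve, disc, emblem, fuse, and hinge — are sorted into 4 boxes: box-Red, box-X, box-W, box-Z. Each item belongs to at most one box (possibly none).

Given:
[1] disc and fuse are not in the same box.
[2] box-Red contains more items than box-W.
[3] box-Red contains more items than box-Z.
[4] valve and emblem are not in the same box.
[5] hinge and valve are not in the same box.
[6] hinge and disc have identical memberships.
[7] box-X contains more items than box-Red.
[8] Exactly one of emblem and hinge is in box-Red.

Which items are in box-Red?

box-Red = {emblem}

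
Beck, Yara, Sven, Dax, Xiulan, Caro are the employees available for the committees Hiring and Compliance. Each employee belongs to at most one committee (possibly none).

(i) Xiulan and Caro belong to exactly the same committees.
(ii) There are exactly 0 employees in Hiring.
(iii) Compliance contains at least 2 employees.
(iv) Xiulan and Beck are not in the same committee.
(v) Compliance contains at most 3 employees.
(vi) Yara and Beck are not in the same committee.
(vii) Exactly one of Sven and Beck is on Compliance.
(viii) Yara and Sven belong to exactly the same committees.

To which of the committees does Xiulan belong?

(ii): Hiring already has 0, so the rest are out.
Suppose Xiulan ∈ Compliance: no assignment then satisfies all the clues, so Xiulan ∉ Compliance.

Xiulan: none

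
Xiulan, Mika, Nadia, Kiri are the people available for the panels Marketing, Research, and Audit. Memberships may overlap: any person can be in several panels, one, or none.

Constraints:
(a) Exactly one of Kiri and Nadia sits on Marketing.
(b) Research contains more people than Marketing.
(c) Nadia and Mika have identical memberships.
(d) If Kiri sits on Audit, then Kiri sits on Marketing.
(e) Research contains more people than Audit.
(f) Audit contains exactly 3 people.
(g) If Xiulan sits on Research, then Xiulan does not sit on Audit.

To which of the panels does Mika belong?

Mika: Audit, Research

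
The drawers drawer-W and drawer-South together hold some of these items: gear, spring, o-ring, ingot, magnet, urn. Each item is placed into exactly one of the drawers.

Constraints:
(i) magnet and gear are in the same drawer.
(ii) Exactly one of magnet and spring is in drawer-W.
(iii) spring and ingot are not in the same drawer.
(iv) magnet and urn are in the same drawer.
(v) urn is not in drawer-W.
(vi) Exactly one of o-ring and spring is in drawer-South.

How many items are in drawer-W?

1

From (v): urn ∉ drawer-W.
(iv): magnet matches urn: magnet ∉ drawer-W.
Only one drawer left: magnet ∈ drawer-South.
Only one drawer left: urn ∈ drawer-South.
(i): gear matches magnet: gear ∉ drawer-W.
(i): gear matches magnet: gear ∈ drawer-South.
(ii) (exactly one): spring ∈ drawer-W.
(iii): ingot ∉ drawer-W.
(vi) (exactly one): o-ring ∈ drawer-South.
Only one drawer left: ingot ∈ drawer-South.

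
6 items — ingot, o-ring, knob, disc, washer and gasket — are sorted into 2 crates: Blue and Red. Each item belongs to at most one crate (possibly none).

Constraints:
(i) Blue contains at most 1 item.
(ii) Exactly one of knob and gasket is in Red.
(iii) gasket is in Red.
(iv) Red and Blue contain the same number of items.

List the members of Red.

Red = {gasket}

From (iii): gasket ∈ Red.
(ii) (exactly one): knob ∉ Red.
Suppose ingot ∈ Red: no assignment then satisfies all the clues, so ingot ∉ Red.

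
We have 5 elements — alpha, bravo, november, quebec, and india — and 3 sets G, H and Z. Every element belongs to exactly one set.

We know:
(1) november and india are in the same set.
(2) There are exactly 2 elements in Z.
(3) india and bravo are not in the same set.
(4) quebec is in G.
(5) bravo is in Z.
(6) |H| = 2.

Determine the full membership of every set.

G = {quebec}; H = {india, november}; Z = {alpha, bravo}

From (4): quebec ∈ G.
From (5): bravo ∈ Z.
(3): india ∉ Z.
(1): november matches india: november ∉ Z.
(2): only 2 candidates remain for Z, so all are in.
(6): only 2 candidates remain for H, so all are in.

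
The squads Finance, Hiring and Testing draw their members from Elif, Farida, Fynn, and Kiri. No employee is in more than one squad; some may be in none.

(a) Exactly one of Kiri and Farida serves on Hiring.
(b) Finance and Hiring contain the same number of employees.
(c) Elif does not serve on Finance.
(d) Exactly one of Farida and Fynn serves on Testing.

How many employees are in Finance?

1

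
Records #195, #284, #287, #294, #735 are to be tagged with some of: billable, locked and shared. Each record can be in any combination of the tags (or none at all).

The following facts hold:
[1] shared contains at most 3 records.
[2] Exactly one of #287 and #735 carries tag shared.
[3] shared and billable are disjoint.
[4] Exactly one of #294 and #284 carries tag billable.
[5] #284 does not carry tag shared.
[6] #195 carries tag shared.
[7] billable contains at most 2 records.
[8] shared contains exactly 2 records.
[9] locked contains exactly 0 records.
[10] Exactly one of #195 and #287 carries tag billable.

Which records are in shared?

From (5): #284 ∉ shared.
From (6): #195 ∈ shared.
(3) (disjoint): #195 ∉ billable.
(9): locked already has 0, so the rest are out.
(10) (exactly one): #287 ∈ billable.
(3) (disjoint): #287 ∉ shared.
(2) (exactly one): #735 ∈ shared.
(3) (disjoint): #735 ∉ billable.
(8): shared already has 2, so the rest are out.

shared = {#195, #735}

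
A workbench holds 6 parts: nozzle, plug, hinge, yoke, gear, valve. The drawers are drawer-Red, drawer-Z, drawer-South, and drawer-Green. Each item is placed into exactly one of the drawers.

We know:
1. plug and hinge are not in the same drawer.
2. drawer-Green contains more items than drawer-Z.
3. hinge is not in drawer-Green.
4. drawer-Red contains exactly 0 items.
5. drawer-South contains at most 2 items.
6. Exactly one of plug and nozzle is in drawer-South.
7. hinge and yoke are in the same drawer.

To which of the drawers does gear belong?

gear: drawer-Green

From (3): hinge ∉ drawer-Green.
(4): drawer-Red already has 0, so the rest are out.
(7): yoke matches hinge: yoke ∉ drawer-Green.
Suppose gear ∈ drawer-Z: no assignment then satisfies all the clues, so gear ∉ drawer-Z.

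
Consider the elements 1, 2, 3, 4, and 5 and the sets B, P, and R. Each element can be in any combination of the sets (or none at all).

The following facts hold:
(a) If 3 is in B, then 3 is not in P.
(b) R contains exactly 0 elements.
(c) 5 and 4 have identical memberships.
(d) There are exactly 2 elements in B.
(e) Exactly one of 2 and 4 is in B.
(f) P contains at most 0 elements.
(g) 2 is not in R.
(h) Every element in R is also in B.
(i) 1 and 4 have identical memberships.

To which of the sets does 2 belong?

2: B

From (g): 2 ∉ R.
(b): R already has 0, so the rest are out.
(f): P already has 0, so the rest are out.
Suppose 2 ∉ B: no assignment then satisfies all the clues, so 2 ∈ B.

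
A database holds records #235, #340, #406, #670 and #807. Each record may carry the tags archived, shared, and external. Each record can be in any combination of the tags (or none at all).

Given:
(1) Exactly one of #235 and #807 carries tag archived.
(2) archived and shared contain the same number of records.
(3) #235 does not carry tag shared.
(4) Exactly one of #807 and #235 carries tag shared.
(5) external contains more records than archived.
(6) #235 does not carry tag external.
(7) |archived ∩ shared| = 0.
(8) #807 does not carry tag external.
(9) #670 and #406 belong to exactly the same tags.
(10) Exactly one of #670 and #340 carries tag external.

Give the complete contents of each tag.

archived = {#235}; shared = {#807}; external = {#406, #670}

From (3): #235 ∉ shared.
From (6): #235 ∉ external.
From (8): #807 ∉ external.
(4) (exactly one): #807 ∈ shared.
Suppose #235 ∉ archived: no assignment then satisfies all the clues, so #235 ∈ archived.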